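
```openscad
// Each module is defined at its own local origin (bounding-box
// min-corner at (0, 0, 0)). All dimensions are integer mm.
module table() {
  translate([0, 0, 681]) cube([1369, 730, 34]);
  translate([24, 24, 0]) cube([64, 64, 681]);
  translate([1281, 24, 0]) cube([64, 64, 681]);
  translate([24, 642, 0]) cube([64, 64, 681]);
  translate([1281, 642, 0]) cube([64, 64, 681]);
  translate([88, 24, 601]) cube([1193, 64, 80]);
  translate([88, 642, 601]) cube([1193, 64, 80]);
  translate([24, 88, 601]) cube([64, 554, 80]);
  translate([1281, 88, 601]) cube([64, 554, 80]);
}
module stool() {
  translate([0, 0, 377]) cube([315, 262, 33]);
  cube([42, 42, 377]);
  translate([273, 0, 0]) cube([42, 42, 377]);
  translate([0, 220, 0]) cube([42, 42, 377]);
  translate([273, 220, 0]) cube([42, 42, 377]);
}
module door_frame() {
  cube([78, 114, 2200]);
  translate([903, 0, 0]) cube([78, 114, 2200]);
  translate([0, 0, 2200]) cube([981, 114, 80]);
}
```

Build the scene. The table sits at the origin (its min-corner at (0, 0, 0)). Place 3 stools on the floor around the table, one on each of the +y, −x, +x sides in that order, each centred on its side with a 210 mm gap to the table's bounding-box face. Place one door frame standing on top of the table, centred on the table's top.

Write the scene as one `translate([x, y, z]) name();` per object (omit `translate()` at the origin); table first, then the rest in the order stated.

table();
translate([527, 940, 0]) stool();
translate([-525, 234, 0]) stool();
translate([1579, 234, 0]) stool();
translate([194, 308, 715]) door_frame();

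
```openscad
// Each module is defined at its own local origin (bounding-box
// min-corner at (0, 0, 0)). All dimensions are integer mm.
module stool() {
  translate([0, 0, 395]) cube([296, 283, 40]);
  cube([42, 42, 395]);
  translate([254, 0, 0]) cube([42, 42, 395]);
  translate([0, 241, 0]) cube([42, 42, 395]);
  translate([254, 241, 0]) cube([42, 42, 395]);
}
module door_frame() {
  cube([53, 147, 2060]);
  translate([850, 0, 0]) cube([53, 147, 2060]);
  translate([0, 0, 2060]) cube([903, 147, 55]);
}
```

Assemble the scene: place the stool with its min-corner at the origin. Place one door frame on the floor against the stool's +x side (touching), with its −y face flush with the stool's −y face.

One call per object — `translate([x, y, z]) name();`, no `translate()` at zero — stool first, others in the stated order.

stool();
translate([296, 0, 0]) door_frame();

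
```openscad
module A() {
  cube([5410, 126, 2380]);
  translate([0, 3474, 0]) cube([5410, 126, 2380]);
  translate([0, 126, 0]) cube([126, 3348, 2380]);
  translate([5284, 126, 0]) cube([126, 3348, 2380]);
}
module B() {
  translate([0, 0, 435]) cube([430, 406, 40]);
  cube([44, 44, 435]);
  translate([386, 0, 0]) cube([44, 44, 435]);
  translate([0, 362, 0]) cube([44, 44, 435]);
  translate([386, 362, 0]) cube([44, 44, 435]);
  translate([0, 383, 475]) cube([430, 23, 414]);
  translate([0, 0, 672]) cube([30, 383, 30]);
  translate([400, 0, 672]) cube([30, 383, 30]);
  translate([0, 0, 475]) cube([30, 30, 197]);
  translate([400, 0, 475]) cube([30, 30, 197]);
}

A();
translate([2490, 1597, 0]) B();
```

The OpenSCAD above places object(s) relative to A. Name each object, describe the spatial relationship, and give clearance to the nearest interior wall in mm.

A is a house frame. B is a chair. The chair sits inside the house frame, centred. The clearance to the nearest interior wall is 1471 mm.

Clearances: x = 2364, y = 1471; minimum 1471 mm.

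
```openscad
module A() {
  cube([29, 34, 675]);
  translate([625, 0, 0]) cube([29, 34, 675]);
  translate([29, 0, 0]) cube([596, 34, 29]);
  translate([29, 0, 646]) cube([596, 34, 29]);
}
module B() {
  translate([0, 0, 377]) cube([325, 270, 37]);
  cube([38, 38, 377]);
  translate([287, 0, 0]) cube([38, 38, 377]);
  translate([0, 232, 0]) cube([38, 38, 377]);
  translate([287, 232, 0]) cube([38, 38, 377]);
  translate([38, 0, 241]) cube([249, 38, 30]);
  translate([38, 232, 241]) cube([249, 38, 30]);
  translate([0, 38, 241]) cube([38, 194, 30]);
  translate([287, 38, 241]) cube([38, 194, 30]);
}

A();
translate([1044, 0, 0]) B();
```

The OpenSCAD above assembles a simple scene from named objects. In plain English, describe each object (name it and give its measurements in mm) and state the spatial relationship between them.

A is a picture frame with a 596×617 mm rectangular opening (x by z) and a uniform 29 mm border on every side. Frame depth is 34 mm along y. It is built from two vertical stiles running the full outside height and two horizontal rails spanning the gap between the stiles.

B is a four-legged stool. The seat is a 325×270×37 mm slab whose top surface is at z = 414 mm; four square legs, each 38×38 mm in cross-section, run from the floor (z = 0) to the underside of the seat, each flush with a corner of the seat. Four stretchers, 38 mm wide and 30 mm tall, connect adjacent legs with their undersides at z = 241 mm, each running between the inner faces of the legs it joins and aligned with the legs' outer faces on the other axis.

The stool is on the floor beside the picture frame on its +x side.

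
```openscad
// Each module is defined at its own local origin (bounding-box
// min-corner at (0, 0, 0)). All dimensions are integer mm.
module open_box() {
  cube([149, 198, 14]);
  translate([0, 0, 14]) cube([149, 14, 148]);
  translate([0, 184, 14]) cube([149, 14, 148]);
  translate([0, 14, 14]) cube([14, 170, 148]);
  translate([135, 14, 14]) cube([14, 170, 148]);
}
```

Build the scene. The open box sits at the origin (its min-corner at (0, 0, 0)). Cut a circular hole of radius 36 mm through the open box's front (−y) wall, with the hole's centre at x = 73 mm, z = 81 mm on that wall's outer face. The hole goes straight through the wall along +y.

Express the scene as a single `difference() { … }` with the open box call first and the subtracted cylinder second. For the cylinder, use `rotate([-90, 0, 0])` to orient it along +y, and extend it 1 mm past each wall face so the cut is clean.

difference() {
  open_box();
  translate([73, -1, 81]) rotate([-90, 0, 0]) cylinder(h = 16, r = 36);
}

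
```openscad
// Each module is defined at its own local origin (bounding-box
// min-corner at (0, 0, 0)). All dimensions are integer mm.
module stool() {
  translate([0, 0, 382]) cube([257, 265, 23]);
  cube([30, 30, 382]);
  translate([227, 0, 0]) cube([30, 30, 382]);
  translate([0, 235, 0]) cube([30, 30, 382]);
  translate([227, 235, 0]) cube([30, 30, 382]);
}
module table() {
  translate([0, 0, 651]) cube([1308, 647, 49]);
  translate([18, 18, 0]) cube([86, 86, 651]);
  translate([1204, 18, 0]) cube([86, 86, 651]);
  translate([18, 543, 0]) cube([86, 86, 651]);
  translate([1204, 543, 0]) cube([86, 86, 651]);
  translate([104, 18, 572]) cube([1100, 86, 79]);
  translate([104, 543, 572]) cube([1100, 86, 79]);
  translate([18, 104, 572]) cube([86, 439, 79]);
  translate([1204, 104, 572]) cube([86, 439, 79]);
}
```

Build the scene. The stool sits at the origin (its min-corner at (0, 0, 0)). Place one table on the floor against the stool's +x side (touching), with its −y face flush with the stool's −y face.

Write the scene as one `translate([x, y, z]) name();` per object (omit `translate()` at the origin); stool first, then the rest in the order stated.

stool();
translate([257, 0, 0]) table();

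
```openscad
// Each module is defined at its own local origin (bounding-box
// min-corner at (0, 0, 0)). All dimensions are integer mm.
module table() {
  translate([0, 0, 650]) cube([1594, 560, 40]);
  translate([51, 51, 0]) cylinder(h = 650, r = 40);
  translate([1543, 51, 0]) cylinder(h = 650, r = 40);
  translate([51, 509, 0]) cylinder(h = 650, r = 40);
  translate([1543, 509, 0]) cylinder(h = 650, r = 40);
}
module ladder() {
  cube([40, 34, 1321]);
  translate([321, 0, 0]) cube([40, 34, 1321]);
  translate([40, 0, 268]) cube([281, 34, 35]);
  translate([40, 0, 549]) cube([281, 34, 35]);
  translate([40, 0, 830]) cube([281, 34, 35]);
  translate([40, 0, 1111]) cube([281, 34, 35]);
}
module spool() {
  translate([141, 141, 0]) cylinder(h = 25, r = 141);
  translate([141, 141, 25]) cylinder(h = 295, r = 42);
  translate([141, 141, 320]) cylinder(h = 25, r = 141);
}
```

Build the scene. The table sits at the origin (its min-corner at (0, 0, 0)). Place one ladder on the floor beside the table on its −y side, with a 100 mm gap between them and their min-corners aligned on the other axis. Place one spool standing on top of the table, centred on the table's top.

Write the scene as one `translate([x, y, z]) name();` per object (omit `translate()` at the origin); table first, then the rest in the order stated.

table();
translate([0, -134, 0]) ladder();
translate([656, 139, 690]) spool();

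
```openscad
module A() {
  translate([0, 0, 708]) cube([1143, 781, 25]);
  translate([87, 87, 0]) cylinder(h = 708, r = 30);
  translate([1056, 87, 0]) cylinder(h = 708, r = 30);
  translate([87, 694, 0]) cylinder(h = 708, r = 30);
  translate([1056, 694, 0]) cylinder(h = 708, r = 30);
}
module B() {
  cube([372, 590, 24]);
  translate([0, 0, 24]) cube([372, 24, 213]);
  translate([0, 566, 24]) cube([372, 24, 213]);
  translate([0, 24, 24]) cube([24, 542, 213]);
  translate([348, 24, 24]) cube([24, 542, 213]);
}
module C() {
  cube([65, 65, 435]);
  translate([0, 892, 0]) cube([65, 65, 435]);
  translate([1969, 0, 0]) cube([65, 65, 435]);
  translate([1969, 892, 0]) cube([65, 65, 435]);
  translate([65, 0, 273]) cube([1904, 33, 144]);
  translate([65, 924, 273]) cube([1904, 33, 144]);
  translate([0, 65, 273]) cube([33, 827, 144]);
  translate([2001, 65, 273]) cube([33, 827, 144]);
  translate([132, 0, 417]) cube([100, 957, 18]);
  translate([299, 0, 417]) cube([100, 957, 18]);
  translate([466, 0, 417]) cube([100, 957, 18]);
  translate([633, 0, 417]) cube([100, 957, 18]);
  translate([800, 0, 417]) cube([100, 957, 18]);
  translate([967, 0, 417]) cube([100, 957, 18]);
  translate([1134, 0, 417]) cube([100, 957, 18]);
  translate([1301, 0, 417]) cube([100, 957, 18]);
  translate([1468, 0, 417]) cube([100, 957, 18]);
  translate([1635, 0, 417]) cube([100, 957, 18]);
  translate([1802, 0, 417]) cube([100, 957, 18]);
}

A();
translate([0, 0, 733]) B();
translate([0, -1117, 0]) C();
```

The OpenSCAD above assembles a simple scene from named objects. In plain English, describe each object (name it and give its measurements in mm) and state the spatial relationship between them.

A is a rectangular dining table. The top is 1143×781×25 mm with its upper surface at z = 733 mm. It stands on four round legs of 60 mm diameter, each leg's bounding box inset 57 mm from the nearest pair of top edges, running from the floor to the underside of the top.

B is an open storage box with external size 372×590×237 mm and wall thickness 24 mm (the base is also 24 mm thick). The base covers the whole footprint; the four walls stand on the base, with the y-facing walls full-width and the x-facing walls fitting between their inner faces.

C is a bed frame 2034 mm long (x) by 957 mm wide (y). Four 65×65 mm corner posts, 435 mm tall, at the corners of the footprint. Four rails of 33 mm thickness and 144 mm height run between adjacent posts with their undersides at z = 273 mm, their outer faces flush with the outside of the frame (the two x-running rails run between the posts' inner faces; the two y-running rails run between the posts' inner faces). 11 slats, each 100 mm wide (x) and 18 mm thick, lie across the top of the two x-running rails, running the full 957 mm width of the frame in y; the slats are evenly spaced along x between the inner faces of the end posts with equal gaps (rounded down to the nearest mm) at the −x end and between each pair — any rounding remainder accumulates at the +x end.

The open box is on top of the table. The bed frame is on the floor beside the table on its −y side.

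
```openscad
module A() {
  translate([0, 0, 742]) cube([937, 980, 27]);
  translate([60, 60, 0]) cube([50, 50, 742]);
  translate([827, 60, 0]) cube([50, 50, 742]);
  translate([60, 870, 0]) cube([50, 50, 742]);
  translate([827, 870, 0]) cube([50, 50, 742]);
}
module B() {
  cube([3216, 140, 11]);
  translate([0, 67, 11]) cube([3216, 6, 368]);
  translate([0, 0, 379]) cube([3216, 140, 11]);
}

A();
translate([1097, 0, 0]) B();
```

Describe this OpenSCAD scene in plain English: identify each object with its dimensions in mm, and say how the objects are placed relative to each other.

A is a table: top 937 mm (x) × 980 mm (y), 27 mm thick, upper face at z = 769 mm, on four 50×50 mm square legs, each inset 60 mm from the nearest pair of top edges, running from z = 0 to the bottom of the top.

B is an I-beam lying along x, 3216 mm long. Overall section height 390 mm. Two flanges 140 mm wide (y) and 11 mm thick, one on the floor and one at the top; a web 6 mm thick runs between them, centred on the flange width.

The I-beam is on the floor beside the table on its +x side.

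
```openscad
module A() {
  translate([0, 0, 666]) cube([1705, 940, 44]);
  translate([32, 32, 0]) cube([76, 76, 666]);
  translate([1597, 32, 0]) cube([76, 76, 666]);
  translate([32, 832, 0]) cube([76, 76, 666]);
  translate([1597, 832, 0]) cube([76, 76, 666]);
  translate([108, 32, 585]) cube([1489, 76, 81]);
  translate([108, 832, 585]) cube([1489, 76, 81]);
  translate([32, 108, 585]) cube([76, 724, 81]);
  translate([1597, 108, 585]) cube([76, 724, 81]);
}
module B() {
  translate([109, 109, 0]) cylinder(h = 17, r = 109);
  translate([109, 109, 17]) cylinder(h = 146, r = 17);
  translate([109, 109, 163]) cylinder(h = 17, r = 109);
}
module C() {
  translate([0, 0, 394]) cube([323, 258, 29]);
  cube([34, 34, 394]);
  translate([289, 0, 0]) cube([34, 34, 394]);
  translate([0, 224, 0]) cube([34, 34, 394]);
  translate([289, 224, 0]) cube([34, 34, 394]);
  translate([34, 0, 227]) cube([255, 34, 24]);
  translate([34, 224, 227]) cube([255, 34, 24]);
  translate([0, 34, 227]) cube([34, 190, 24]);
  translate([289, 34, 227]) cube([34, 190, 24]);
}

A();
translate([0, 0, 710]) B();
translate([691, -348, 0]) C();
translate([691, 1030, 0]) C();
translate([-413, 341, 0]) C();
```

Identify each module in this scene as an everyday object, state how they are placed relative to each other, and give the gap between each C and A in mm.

A is a table. B is a spool. C is a stool. The spool is on top of the table. Three stools sit around the table at the −y, +y, −x sides. The gap between each stool and the table is 90 mm.

Each stool's nearest face is 90 mm from the table's bounding box.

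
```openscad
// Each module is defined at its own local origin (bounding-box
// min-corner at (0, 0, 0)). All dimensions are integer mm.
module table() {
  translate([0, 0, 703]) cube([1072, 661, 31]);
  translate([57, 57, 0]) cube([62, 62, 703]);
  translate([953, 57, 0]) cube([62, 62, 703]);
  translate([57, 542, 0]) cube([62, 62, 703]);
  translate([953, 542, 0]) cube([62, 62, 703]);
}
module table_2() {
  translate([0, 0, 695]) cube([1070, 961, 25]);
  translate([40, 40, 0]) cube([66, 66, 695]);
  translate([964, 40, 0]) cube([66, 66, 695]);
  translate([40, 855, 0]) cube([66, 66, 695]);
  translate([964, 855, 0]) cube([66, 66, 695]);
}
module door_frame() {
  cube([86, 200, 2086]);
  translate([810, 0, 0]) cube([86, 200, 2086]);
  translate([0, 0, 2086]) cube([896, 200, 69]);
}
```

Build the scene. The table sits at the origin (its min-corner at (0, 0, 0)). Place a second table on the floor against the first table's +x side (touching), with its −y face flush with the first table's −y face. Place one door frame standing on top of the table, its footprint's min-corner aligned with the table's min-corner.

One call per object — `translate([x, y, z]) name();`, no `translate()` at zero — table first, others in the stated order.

table();
translate([1072, 0, 0]) table_2();
translate([0, 0, 734]) door_frame();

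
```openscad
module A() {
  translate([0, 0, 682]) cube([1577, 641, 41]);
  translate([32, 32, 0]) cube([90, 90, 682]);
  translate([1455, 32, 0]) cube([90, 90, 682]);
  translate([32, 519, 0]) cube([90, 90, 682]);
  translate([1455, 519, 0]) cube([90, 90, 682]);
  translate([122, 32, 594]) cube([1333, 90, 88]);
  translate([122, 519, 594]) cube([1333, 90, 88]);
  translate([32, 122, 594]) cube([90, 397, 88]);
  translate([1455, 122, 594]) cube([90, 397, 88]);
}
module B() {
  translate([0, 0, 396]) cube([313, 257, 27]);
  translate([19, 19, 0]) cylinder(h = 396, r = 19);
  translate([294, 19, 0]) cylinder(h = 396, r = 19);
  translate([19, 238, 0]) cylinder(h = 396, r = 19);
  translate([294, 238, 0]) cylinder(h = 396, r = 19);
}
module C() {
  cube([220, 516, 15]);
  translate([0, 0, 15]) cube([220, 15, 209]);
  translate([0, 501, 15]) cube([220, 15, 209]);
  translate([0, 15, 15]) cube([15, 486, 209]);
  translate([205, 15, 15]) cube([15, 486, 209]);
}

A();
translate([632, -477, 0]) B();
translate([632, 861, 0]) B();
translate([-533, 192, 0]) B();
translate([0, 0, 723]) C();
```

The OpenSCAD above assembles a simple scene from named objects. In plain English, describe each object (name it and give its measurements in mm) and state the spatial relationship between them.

A is a rectangular dining table. The top is 1577×641×41 mm with its upper surface at z = 723 mm. It stands on four 90×90 mm square legs, each inset 32 mm from the nearest pair of top edges, running from the floor to the underside of the top. Four apron rails, 90 mm thick and 88 mm tall, run between adjacent legs with their top edges flush with the underside of the top and their outer faces flush with the legs' outer faces.

B is a simple wooden stool: a rectangular seat 313 mm (x) by 257 mm (y), 27 mm thick, top face at z = 423 mm, on four round legs, each 38 mm in diameter. The legs rest on z = 0, each leg's axis is inset half a diameter from the nearest pair of seat edges (so the leg's bounding box is flush with the corner).

C is an open storage box with external size 220×516×224 mm and wall thickness 15 mm (the base is also 15 mm thick). The base covers the whole footprint; the four walls stand on the base, with the y-facing walls full-width and the x-facing walls fitting between their inner faces.

Three stools sit around the table at the −y, +y, −x sides. The open box is on top of the table.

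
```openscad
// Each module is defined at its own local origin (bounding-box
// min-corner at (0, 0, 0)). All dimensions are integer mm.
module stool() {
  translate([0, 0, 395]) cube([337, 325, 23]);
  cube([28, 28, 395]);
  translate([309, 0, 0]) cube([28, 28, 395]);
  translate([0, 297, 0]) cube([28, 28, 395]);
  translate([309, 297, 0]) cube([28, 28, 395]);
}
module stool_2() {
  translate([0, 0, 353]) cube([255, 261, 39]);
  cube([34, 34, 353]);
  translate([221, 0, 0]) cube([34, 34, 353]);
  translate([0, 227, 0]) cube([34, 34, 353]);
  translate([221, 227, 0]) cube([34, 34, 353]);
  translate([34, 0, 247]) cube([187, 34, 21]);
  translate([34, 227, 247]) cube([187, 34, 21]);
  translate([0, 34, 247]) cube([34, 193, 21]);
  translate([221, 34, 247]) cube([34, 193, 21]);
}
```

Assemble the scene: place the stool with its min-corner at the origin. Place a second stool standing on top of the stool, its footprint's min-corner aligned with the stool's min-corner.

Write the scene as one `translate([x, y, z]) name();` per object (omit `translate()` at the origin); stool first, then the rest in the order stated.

stool();
translate([0, 0, 418]) stool_2();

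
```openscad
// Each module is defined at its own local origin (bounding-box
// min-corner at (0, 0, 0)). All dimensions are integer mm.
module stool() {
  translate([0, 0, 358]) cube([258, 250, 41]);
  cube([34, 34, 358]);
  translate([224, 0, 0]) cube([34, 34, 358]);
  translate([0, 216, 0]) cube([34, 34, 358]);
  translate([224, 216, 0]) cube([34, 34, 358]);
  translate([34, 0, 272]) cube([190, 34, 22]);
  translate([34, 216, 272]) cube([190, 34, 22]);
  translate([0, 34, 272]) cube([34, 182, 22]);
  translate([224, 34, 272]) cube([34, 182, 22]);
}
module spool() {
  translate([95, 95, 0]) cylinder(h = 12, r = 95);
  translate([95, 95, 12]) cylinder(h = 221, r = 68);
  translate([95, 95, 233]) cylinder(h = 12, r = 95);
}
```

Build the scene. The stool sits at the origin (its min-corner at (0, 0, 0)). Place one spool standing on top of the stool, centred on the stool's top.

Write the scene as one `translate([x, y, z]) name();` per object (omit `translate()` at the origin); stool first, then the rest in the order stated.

stool();
translate([34, 30, 399]) spool();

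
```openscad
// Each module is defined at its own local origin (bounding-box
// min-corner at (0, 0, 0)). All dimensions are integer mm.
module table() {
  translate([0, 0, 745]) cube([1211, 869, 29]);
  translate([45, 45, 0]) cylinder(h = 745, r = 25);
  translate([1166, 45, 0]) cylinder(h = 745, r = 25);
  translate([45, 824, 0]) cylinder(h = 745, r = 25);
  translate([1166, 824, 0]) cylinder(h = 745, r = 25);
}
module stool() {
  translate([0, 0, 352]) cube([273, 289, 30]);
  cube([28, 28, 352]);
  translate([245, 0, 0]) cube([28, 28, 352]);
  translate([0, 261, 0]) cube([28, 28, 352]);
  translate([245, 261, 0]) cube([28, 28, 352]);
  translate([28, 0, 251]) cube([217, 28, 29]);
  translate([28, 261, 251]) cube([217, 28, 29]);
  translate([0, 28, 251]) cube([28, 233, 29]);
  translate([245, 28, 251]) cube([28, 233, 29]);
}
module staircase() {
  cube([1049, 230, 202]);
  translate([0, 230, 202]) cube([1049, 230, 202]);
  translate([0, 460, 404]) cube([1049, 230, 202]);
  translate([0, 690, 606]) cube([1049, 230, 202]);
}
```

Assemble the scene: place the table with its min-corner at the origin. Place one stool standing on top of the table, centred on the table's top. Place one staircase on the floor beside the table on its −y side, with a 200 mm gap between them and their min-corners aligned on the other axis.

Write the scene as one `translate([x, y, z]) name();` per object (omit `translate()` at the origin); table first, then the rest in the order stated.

table();
translate([469, 290, 774]) stool();
translate([0, -1120, 0]) staircase();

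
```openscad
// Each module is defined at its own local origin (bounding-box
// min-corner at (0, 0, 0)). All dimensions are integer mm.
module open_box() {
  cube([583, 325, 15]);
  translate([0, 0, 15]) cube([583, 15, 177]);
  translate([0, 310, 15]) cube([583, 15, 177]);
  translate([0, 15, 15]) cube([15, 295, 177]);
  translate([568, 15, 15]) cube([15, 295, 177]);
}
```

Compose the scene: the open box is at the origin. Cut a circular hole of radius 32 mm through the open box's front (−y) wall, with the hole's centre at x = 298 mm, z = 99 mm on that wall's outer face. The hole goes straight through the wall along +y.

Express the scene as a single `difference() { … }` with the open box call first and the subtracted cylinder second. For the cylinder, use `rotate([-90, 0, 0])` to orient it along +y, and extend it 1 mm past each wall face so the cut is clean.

difference() {
  open_box();
  translate([298, -1, 99]) rotate([-90, 0, 0]) cylinder(h = 17, r = 32);
}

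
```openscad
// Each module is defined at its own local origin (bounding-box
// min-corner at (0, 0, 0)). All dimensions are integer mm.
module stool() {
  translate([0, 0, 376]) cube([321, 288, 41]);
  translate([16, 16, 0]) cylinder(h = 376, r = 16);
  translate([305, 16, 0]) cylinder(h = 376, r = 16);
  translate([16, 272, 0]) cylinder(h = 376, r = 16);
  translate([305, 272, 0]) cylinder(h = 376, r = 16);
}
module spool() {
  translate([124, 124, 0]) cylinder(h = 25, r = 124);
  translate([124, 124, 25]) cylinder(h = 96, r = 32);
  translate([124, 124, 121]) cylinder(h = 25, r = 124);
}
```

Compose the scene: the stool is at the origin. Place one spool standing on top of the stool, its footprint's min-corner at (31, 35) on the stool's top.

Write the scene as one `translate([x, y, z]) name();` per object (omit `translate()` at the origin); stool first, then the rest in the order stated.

stool();
translate([31, 35, 417]) spool();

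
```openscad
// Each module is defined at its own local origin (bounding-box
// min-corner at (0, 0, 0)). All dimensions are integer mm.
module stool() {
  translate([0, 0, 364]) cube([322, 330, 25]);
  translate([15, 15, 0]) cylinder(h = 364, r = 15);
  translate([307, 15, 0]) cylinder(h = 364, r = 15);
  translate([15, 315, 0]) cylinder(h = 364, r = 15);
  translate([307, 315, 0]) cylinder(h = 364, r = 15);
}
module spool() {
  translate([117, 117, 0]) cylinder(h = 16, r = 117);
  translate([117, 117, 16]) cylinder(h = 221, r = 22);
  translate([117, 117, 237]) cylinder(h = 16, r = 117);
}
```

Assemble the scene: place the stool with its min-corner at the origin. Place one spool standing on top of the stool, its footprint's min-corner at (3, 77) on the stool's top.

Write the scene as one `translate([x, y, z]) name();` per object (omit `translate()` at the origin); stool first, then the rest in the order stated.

stool();
translate([3, 77, 389]) spool();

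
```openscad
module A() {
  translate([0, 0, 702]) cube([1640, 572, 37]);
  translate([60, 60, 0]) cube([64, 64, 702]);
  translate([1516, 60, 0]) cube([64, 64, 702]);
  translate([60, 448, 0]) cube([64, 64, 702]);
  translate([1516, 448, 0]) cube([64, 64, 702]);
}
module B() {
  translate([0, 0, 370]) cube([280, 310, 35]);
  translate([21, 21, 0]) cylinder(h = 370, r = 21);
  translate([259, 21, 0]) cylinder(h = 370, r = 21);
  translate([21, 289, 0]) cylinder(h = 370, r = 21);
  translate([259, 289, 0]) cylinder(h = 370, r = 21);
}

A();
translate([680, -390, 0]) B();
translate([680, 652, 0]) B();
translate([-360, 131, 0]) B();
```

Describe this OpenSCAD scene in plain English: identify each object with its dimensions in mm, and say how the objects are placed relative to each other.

A is a table: top 1640 mm (x) × 572 mm (y), 37 mm thick, upper face at z = 739 mm, on four 64×64 mm square legs, each inset 60 mm from the nearest pair of top edges, running from z = 0 to the bottom of the top.

B is a four-legged stool. The seat is a 280×310×35 mm slab whose top surface is at z = 405 mm; four round legs, each 42 mm in diameter, run from the floor (z = 0) to the underside of the seat, each leg's axis is inset half a diameter from the nearest pair of seat edges (so the leg's bounding box is flush with the corner).

Three stools sit around the table at the −y, +y, −x sides.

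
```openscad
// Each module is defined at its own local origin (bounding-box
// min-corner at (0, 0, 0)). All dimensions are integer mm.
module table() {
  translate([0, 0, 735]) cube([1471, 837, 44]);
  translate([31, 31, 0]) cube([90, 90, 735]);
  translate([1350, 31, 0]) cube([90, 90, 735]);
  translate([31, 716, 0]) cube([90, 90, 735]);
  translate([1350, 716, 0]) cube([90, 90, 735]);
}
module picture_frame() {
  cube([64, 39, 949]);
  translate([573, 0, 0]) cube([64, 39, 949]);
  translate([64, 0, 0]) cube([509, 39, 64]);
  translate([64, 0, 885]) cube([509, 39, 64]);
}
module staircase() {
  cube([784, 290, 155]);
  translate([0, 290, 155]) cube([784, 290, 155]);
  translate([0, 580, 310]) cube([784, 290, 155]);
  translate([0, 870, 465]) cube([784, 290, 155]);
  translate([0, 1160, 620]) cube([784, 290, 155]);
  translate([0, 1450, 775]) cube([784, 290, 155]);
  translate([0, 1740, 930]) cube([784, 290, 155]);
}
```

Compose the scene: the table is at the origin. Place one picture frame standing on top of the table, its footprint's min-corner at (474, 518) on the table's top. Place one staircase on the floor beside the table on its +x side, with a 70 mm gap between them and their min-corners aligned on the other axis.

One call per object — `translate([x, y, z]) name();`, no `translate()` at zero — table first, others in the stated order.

table();
translate([474, 518, 779]) picture_frame();
translate([1541, 0, 0]) staircase();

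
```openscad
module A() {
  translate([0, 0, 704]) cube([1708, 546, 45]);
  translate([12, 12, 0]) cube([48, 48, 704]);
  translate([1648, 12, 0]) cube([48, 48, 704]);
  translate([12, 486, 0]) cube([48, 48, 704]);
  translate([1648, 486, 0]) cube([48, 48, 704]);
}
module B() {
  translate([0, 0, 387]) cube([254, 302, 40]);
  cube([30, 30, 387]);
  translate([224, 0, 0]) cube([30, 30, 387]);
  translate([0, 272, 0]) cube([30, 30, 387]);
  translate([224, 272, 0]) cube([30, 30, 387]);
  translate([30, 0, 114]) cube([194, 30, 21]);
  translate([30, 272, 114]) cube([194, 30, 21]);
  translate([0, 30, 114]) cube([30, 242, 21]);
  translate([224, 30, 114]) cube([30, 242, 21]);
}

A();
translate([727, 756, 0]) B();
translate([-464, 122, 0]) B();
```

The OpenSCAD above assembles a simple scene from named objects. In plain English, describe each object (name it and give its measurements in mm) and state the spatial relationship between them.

A is a table with a 1708×546 mm rectangular top, 45 mm thick, top surface at z = 749 mm, supported by four 48×48 mm square legs, each inset 12 mm from the nearest pair of top edges, running from the floor.

B is a four-legged stool. The seat is 254×302 mm, 40 mm thick, top at z = 427 mm. It stands on four square legs, each 30×30 mm in cross-section, from z = 0 to the seat underside, each flush with a corner of the seat. Four stretchers, 30 mm wide and 21 mm tall, connect adjacent legs with their undersides at z = 114 mm, each running between the inner faces of the legs it joins and aligned with the legs' outer faces on the other axis.

Two stools sit around the table at the +y, −x sides.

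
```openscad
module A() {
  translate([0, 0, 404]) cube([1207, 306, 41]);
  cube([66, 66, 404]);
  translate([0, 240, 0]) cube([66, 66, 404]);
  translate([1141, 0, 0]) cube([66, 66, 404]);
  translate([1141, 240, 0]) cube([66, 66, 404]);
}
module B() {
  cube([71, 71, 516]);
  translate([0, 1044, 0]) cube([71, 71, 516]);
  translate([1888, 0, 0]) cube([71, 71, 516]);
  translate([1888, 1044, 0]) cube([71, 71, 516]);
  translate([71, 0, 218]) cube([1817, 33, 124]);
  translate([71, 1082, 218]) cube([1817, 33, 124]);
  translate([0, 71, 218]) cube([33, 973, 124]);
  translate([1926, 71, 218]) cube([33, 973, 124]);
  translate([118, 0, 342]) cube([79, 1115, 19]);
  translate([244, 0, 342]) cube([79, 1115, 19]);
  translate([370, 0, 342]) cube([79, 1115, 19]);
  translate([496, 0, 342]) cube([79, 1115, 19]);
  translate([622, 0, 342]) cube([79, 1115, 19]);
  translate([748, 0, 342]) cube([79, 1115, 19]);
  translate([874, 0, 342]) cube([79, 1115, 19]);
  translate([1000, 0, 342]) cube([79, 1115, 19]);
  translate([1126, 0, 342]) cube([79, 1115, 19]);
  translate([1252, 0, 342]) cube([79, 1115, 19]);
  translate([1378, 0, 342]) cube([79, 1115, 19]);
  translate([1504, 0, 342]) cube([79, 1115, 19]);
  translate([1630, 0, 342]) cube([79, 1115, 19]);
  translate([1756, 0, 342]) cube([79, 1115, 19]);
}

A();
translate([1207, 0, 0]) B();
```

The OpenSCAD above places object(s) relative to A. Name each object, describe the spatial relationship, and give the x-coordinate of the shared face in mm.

The bench's +x face and the bed frame's −x face are both at x = 1207 mm.

A is a bench. B is a bed frame. The bed frame is against the bench's +x side, with their −y faces flush. The x-coordinate of the shared face is 1207 mm.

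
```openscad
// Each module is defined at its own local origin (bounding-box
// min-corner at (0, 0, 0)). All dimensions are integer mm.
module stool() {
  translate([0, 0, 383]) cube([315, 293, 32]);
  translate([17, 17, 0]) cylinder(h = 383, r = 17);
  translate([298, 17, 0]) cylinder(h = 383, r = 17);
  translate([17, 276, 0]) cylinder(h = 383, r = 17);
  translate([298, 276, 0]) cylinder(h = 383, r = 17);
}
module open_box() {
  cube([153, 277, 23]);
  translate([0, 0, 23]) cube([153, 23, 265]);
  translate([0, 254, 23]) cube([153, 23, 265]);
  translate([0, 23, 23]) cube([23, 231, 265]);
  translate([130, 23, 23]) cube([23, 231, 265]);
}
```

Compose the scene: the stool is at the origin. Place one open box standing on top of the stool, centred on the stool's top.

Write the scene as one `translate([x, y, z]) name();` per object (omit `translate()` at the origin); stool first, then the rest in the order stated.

stool();
translate([81, 8, 415]) open_box();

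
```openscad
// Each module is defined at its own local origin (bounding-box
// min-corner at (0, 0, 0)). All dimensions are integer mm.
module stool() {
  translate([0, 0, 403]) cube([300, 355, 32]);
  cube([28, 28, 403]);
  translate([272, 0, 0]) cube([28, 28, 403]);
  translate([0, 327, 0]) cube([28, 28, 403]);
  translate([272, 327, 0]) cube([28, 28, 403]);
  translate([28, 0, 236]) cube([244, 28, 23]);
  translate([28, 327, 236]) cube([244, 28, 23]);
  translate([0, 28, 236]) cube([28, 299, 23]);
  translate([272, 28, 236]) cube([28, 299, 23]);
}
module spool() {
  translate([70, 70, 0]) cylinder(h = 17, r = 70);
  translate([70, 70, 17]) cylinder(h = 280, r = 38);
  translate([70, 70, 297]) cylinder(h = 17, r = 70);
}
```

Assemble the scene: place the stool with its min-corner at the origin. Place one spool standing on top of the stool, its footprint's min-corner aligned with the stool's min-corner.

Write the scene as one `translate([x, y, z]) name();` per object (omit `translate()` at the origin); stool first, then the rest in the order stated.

stool();
translate([0, 0, 435]) spool();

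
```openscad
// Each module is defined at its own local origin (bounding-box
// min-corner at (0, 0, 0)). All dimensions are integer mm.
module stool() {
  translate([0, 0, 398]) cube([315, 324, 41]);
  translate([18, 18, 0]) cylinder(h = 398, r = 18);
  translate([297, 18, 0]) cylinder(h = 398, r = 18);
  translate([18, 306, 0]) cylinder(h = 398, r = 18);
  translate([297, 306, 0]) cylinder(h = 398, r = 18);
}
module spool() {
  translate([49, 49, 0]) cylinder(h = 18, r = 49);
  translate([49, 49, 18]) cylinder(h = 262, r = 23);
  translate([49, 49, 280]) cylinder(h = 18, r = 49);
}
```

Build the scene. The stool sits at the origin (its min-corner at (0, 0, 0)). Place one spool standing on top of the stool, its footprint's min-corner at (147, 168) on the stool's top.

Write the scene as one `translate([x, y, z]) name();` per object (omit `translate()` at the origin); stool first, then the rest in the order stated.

stool();
translate([147, 168, 439]) spool();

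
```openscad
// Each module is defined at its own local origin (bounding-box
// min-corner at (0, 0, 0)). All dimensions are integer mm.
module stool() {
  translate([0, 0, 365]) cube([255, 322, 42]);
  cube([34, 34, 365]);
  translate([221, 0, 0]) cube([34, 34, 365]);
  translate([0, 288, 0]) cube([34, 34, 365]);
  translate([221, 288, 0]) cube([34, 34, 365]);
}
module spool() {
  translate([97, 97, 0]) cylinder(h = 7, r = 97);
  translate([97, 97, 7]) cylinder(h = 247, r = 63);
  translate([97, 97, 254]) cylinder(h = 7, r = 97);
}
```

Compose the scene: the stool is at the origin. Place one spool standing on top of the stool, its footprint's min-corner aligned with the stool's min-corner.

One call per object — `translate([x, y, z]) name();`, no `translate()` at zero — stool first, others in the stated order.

stool();
translate([0, 0, 407]) spool();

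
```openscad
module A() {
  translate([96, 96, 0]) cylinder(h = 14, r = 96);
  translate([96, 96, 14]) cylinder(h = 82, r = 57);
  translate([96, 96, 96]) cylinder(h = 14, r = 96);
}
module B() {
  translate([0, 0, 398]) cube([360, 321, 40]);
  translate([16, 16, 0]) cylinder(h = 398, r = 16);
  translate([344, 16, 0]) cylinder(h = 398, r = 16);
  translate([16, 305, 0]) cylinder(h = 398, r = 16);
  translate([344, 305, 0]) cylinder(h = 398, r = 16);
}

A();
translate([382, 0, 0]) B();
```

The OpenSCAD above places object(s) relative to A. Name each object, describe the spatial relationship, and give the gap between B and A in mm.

A is a spool. B is a stool. The stool is on the floor beside the spool on its +x side. The gap between the stool and the spool is 190 mm.

The stool's nearest face is 190 mm from the spool's +x face.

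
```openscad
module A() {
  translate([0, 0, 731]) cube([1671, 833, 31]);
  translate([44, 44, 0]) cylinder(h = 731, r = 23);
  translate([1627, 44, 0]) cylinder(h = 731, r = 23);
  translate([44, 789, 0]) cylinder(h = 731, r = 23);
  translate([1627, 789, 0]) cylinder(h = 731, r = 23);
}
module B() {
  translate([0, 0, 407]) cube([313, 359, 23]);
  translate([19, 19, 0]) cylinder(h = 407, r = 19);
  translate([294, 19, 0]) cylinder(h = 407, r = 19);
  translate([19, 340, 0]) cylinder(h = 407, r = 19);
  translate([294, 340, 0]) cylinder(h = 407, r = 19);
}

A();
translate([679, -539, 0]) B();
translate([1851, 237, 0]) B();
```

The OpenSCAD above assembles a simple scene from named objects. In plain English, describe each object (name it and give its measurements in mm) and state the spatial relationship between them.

A is a table: top 1671 mm (x) × 833 mm (y), 31 mm thick, upper face at z = 762 mm, on four round legs of 46 mm diameter, each leg's bounding box inset 21 mm from the nearest pair of top edges, running from z = 0 to the bottom of the top.

B is a four-legged stool. The seat is 313×359 mm, 23 mm thick, top at z = 430 mm. It stands on four round legs, each 38 mm in diameter, from z = 0 to the seat underside, each leg's axis is inset half a diameter from the nearest pair of seat edges (so the leg's bounding box is flush with the corner).

Two stools sit around the table at the −y, +x sides.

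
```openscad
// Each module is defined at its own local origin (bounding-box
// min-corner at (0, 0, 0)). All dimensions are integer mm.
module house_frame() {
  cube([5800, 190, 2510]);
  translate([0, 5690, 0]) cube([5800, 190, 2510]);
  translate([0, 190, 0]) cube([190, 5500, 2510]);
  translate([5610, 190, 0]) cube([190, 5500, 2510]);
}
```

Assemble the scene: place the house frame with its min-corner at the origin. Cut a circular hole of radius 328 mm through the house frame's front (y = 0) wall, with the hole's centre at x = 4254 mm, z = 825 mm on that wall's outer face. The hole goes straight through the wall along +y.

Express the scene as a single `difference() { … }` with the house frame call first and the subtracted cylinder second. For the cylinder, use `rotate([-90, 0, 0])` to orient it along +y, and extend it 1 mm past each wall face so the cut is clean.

difference() {
  house_frame();
  translate([4254, -1, 825]) rotate([-90, 0, 0]) cylinder(h = 192, r = 328);
}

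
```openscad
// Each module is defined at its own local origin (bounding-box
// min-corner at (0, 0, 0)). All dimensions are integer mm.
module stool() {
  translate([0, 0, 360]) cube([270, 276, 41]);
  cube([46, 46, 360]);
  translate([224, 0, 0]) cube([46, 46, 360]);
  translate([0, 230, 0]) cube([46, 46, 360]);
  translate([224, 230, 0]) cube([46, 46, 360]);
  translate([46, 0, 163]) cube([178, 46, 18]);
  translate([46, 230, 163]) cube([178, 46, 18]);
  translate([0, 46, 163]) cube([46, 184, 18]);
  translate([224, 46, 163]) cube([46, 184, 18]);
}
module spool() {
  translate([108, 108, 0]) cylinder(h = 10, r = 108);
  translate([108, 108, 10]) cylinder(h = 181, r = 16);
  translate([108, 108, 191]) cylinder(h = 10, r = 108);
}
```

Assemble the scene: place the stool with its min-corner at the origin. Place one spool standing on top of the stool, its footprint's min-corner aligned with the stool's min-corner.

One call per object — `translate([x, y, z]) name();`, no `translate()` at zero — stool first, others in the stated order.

stool();
translate([0, 0, 401]) spool();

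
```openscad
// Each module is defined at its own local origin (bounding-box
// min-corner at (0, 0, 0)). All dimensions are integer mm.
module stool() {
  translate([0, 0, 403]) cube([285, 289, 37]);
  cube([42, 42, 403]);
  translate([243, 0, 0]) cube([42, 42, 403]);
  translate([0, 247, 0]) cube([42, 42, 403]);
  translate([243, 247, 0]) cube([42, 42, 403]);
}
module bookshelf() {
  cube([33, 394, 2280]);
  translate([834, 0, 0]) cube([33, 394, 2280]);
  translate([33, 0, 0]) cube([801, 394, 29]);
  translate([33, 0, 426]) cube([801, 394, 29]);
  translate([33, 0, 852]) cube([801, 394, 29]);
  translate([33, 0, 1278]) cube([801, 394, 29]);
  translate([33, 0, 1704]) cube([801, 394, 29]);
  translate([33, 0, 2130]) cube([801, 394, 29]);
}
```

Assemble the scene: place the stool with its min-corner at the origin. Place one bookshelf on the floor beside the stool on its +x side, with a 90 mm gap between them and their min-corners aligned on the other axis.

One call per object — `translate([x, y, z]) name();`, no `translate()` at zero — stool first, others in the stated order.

stool();
translate([375, 0, 0]) bookshelf();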